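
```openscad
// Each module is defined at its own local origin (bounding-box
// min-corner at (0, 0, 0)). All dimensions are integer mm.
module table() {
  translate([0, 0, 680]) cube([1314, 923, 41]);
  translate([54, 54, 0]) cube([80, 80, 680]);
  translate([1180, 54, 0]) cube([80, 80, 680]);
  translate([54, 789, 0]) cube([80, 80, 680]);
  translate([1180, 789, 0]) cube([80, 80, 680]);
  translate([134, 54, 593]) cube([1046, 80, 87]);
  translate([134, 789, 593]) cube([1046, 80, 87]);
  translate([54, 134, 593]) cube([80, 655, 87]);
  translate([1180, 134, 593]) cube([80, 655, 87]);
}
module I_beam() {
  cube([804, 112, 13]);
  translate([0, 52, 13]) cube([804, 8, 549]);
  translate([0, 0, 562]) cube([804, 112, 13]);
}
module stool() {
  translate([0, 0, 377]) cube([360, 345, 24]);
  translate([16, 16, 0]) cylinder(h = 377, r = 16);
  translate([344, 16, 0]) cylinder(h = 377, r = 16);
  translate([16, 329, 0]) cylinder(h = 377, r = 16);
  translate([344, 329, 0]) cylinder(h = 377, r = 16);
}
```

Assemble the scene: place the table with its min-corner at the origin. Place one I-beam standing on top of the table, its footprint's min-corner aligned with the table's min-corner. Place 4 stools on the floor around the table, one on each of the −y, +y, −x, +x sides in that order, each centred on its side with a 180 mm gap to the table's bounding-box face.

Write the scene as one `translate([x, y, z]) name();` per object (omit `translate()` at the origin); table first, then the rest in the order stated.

table();
translate([0, 0, 721]) I_beam();
translate([477, -525, 0]) stool();
translate([477, 1103, 0]) stool();
translate([-540, 289, 0]) stool();
translate([1494, 289, 0]) stool();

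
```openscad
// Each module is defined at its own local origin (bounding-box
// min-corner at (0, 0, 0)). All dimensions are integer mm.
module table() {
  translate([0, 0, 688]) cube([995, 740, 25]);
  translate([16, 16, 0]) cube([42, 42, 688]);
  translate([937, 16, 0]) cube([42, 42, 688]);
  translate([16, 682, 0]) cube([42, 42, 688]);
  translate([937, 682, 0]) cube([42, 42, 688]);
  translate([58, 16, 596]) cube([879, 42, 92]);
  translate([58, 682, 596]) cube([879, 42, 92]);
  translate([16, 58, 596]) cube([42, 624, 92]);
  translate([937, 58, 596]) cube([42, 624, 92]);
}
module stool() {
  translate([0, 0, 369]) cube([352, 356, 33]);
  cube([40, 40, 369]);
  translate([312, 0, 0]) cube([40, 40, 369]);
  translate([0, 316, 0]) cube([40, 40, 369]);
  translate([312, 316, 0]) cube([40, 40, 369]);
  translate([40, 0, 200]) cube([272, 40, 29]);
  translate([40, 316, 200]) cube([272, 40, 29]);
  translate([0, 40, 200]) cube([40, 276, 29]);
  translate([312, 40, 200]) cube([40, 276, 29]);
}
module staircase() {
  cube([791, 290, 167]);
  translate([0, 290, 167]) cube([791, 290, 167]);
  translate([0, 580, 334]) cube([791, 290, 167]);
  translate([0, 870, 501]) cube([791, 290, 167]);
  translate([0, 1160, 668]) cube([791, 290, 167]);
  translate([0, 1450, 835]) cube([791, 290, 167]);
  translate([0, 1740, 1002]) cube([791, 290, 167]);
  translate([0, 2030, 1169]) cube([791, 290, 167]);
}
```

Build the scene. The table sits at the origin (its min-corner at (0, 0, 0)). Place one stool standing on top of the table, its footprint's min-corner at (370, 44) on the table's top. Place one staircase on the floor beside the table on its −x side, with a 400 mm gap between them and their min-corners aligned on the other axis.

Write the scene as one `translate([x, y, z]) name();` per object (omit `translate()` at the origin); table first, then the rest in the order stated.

table();
translate([370, 44, 713]) stool();
translate([-1191, 0, 0]) staircase();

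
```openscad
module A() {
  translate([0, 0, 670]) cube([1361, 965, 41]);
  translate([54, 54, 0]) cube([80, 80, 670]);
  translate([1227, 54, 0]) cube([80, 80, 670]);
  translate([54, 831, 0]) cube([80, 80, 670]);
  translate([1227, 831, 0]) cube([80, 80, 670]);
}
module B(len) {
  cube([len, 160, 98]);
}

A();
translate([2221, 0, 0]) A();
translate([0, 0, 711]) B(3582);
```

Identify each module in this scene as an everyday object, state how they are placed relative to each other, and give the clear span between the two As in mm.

A is a table. B is a beam. A beam spans the tops of two tables. The clear span between the two tables is 860 mm.

Second table starts at x = 2221; first ends at x = 1361; clear span = 2221 − 1361 = 860 mm.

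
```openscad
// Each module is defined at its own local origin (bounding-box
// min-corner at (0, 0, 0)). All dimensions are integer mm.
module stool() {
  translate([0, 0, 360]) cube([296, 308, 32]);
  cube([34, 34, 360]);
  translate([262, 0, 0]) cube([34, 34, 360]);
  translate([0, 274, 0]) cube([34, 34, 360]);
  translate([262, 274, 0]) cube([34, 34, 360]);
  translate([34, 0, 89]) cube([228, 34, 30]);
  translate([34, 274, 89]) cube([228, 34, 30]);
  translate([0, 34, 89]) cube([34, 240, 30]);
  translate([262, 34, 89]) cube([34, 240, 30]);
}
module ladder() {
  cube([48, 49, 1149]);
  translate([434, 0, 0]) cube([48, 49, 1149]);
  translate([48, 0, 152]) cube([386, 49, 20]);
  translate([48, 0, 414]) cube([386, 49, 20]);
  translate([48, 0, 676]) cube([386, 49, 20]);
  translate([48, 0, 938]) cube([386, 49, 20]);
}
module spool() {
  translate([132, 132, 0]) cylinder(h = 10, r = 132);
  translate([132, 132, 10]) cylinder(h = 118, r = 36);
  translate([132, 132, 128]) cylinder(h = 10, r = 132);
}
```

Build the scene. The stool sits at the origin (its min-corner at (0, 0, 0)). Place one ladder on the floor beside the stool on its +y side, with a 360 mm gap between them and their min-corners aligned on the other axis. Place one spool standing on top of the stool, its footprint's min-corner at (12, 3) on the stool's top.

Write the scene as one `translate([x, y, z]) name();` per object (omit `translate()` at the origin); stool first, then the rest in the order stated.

stool();
translate([0, 668, 0]) ladder();
translate([12, 3, 392]) spool();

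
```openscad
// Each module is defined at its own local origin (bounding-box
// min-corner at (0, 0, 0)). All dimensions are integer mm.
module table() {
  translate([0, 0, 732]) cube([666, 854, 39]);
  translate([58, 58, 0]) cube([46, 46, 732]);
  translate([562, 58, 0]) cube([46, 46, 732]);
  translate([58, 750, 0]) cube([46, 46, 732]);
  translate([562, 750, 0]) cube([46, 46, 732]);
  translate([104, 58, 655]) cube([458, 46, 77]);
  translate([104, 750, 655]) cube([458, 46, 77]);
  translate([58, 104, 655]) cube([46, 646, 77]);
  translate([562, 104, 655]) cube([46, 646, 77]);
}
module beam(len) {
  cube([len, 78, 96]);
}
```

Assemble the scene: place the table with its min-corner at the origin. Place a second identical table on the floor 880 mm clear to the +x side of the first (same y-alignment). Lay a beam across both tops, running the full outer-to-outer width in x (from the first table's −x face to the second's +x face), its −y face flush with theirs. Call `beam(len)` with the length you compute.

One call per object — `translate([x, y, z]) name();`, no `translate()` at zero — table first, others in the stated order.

table();
translate([1546, 0, 0]) table();
translate([0, 0, 771]) beam(2212);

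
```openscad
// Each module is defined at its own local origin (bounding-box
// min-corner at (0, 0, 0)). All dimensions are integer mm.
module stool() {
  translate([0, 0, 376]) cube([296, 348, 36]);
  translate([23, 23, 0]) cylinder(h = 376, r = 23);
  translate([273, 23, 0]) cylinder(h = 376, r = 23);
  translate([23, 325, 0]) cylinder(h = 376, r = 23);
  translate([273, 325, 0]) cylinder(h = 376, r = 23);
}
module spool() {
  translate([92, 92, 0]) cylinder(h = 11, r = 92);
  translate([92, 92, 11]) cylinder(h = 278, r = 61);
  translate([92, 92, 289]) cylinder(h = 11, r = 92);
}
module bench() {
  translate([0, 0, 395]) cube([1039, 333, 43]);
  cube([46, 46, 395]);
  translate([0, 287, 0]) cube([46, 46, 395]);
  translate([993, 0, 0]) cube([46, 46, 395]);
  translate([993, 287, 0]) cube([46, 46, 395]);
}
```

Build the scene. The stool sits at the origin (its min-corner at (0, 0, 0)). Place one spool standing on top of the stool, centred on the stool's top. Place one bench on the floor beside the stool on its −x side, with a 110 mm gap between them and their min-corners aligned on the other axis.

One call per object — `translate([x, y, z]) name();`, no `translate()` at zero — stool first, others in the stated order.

stool();
translate([56, 82, 412]) spool();
translate([-1149, 0, 0]) bench();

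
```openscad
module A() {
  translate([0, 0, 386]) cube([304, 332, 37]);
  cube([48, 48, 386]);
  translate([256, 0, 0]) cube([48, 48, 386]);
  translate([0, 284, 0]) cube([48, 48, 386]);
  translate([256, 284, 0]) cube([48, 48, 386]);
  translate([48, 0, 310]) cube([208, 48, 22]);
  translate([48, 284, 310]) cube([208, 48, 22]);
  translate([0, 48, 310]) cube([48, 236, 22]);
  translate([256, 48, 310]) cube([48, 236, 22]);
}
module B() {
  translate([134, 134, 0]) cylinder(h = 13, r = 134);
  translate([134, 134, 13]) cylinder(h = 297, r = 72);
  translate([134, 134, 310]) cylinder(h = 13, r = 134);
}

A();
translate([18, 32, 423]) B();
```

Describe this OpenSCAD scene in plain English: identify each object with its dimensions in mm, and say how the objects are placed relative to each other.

A is a four-legged stool. The seat is a 304×332×37 mm slab whose top surface is at z = 423 mm; four square legs, each 48×48 mm in cross-section, run from the floor (z = 0) to the underside of the seat, each flush with a corner of the seat. Four stretchers, 48 mm wide and 22 mm tall, connect adjacent legs with their undersides at z = 310 mm, each running between the inner faces of the legs it joins and aligned with the legs' outer faces on the other axis.

B is a spool: two coaxial disc flanges of radius 134 mm and thickness 13 mm, joined by a core cylinder of radius 72 mm and height 297 mm. The lower flange rests on z = 0 and the three cylinders share a vertical axis.

The spool is on top of the stool, centred.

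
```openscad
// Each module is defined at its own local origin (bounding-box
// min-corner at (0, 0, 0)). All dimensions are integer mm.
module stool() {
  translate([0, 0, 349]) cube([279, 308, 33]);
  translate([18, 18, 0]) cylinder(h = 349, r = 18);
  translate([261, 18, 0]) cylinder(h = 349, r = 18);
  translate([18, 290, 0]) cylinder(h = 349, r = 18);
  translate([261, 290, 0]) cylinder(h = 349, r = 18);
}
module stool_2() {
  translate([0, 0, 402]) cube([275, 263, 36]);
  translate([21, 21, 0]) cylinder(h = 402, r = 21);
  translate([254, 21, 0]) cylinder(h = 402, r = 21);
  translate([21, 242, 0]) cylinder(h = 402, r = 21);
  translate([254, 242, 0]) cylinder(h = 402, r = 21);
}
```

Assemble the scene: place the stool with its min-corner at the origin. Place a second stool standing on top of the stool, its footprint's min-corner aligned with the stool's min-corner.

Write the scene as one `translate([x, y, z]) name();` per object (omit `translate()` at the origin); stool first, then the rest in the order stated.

stool();
translate([0, 0, 382]) stool_2();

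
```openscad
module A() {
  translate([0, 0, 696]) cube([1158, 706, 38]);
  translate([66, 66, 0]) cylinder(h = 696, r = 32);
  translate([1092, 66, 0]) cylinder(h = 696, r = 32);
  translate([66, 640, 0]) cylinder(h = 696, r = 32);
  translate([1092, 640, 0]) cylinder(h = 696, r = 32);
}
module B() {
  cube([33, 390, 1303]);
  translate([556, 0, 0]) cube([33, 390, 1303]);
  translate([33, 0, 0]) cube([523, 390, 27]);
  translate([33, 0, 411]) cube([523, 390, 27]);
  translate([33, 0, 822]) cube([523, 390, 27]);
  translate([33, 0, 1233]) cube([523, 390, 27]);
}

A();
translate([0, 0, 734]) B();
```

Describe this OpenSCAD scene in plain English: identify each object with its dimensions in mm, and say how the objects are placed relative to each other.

A is a table with a 1158×706 mm rectangular top, 38 mm thick, top surface at z = 734 mm, supported by four round legs of 64 mm diameter, each leg's bounding box inset 34 mm from the nearest pair of top edges, running from the floor.

B is a bookshelf 589 mm wide overall, 390 mm deep and 1303 mm tall. The two sides are 33 mm thick vertical panels. 4 horizontal shelves of 27 mm thickness span between the inner faces of the sides; the lowest shelf sits on the floor and shelves are stacked with a clear vertical gap of 384 mm between each pair.

The bookshelf is on top of the table.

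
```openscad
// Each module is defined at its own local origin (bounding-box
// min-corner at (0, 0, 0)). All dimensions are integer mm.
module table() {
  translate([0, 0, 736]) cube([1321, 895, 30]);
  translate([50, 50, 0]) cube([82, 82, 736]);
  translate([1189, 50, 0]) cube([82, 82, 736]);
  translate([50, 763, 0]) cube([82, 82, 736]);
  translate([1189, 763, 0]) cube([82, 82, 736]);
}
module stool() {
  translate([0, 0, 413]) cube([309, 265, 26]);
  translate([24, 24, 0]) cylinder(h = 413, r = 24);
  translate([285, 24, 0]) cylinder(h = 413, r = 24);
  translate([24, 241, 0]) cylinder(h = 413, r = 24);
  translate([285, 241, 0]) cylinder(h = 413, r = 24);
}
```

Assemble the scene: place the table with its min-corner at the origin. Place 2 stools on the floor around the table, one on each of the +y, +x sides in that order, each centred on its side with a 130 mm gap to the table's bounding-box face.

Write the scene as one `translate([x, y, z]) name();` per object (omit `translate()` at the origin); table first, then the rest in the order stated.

table();
translate([506, 1025, 0]) stool();
translate([1451, 315, 0]) stool();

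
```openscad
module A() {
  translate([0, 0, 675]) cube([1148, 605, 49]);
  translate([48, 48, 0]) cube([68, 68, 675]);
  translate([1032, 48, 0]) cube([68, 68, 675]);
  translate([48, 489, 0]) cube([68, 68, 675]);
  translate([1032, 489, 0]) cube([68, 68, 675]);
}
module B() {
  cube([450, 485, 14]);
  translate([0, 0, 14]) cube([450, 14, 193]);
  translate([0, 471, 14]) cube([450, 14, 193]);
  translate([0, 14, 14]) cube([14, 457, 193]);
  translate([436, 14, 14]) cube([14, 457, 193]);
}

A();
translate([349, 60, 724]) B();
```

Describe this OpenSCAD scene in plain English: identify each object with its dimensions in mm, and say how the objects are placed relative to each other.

A is a rectangular dining table. The top is 1148×605×49 mm with its upper surface at z = 724 mm. It stands on four 68×68 mm square legs, each inset 48 mm from the nearest pair of top edges, running from the floor to the underside of the top.

B is an open-topped rectangular box: outside dimensions 450×485×207 mm, with a uniform wall and base thickness of 14 mm. The base is a full 450×485 slab on the floor; four walls sit on top of the base. The front and back walls (the −y and +y sides) span the full width; the two side walls fit between them.

The open box is on top of the table, centred.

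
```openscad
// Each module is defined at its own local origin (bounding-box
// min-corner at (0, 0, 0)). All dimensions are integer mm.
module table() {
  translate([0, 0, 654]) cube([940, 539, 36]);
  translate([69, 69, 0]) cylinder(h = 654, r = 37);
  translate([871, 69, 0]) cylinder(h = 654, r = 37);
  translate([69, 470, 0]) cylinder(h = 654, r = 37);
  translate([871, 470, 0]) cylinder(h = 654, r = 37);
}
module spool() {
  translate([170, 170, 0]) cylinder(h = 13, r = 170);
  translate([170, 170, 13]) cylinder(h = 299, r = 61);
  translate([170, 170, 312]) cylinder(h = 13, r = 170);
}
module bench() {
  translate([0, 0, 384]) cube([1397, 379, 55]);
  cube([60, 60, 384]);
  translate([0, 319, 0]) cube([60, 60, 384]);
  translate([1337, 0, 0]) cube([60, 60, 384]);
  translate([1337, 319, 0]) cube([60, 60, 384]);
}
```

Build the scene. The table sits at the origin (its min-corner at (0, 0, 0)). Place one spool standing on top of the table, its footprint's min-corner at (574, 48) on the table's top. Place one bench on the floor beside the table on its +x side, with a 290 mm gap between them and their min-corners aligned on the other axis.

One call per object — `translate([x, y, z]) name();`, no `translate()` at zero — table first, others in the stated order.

table();
translate([574, 48, 690]) spool();
translate([1230, 0, 0]) bench();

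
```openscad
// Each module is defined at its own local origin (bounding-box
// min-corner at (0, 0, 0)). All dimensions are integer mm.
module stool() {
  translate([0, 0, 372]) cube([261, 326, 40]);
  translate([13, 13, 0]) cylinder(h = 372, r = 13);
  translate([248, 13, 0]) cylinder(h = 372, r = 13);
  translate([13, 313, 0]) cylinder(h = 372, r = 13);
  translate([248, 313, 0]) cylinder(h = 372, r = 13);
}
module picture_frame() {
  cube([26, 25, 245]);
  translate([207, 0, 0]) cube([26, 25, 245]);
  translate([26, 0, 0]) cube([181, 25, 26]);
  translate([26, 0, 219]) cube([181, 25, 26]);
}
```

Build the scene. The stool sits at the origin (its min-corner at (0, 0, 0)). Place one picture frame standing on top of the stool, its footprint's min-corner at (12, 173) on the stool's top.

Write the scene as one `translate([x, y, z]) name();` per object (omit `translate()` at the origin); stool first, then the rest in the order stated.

stool();
translate([12, 173, 412]) picture_frame();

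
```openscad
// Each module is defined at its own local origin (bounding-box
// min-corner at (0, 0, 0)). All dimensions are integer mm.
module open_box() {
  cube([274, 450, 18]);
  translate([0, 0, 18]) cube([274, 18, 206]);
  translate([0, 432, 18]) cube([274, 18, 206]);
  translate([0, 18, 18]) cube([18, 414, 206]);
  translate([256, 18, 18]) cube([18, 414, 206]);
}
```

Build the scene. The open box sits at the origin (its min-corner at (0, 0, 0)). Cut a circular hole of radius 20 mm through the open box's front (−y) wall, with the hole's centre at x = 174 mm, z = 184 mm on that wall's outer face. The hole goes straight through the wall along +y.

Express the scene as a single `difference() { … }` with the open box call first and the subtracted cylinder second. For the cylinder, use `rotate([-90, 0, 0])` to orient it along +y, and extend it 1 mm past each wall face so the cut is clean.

difference() {
  open_box();
  translate([174, -1, 184]) rotate([-90, 0, 0]) cylinder(h = 20, r = 20);
}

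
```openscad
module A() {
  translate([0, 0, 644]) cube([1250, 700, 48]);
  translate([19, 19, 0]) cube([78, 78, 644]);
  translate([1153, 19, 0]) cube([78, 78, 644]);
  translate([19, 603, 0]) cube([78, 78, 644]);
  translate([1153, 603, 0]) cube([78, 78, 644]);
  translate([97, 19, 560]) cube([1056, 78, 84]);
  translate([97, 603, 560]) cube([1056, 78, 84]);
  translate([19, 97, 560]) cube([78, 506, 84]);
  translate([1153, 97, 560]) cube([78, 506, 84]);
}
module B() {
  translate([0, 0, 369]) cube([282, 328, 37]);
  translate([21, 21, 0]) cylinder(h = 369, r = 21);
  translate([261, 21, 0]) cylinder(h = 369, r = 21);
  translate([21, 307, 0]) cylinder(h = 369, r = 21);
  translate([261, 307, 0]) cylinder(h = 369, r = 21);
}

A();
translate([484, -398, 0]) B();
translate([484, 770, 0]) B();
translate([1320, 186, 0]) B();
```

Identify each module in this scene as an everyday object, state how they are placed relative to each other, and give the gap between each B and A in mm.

A is a table. B is a stool. Three stools sit around the table at the −y, +y, +x sides. The gap between each stool and the table is 70 mm.

Each stool's nearest face is 70 mm from the table's bounding box.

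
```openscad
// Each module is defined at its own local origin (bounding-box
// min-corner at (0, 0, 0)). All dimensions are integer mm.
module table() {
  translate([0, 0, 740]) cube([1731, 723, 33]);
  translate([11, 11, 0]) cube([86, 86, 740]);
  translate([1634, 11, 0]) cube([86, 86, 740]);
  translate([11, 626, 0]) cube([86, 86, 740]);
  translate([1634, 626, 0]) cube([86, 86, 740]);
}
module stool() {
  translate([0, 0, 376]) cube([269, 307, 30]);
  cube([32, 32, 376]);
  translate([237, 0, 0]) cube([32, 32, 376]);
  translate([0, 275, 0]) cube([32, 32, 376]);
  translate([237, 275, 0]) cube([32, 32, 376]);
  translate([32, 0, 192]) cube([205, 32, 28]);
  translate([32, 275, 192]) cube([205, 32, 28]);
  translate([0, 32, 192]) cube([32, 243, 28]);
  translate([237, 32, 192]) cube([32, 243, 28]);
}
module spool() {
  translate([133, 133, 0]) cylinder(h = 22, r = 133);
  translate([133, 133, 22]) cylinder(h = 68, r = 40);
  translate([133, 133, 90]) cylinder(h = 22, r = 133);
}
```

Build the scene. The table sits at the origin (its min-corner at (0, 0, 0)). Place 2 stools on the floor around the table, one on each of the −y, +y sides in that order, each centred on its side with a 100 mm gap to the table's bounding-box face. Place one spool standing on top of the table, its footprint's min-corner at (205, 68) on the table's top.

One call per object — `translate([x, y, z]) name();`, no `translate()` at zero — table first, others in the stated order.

table();
translate([731, -407, 0]) stool();
translate([731, 823, 0]) stool();
translate([205, 68, 773]) spool();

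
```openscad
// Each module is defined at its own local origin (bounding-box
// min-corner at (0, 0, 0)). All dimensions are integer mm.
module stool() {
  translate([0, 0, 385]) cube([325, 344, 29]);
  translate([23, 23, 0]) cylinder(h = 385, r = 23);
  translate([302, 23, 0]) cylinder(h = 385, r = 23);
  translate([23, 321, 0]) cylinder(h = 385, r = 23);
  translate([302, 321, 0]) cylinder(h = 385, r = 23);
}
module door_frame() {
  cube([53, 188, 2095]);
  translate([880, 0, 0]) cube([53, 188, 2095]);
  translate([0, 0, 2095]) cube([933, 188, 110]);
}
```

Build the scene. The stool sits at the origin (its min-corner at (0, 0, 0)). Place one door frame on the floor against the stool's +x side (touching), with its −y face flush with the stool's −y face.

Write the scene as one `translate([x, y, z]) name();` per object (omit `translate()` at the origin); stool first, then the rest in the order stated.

stool();
translate([325, 0, 0]) door_frame();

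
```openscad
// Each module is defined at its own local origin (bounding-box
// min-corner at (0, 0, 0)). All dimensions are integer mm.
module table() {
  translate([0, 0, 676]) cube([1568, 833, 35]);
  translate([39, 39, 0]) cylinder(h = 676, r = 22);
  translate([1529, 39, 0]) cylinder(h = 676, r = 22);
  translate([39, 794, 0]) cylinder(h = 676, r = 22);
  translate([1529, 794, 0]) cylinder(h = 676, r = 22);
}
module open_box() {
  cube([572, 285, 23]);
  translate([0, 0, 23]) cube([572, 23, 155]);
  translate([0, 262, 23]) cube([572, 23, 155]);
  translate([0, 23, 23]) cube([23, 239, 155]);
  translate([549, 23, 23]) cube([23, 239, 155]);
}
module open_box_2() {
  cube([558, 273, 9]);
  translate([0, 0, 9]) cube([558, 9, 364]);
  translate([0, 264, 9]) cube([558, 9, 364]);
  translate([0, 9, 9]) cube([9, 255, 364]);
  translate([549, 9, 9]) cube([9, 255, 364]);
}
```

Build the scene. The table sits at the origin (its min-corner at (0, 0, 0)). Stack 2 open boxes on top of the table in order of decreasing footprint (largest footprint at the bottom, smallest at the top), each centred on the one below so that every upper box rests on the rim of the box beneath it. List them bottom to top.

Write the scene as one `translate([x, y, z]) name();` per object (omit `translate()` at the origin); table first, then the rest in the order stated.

table();
translate([498, 274, 711]) open_box();
translate([505, 280, 889]) open_box_2();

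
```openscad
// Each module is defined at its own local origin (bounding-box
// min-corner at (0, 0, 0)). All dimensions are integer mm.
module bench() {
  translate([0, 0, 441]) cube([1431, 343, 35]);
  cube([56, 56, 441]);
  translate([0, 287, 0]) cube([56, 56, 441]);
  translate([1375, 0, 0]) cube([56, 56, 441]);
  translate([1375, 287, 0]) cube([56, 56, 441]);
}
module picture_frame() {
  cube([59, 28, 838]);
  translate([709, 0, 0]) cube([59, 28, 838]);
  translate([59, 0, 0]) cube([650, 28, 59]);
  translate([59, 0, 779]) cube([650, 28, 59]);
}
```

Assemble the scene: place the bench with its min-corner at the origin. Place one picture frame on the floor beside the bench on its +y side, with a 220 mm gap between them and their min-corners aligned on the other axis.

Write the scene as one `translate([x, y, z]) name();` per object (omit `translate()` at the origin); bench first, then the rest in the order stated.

bench();
translate([0, 563, 0]) picture_frame();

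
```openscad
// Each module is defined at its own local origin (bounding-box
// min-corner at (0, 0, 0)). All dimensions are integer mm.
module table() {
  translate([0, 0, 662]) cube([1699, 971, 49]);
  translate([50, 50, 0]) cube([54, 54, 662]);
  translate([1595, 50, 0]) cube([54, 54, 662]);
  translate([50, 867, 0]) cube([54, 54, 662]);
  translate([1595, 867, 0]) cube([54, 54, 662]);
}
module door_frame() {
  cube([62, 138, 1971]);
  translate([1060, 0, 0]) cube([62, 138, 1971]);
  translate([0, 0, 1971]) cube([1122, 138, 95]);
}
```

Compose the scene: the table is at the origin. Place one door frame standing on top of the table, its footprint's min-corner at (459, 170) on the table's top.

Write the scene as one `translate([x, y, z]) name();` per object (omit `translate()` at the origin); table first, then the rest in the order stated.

table();
translate([459, 170, 711]) door_frame();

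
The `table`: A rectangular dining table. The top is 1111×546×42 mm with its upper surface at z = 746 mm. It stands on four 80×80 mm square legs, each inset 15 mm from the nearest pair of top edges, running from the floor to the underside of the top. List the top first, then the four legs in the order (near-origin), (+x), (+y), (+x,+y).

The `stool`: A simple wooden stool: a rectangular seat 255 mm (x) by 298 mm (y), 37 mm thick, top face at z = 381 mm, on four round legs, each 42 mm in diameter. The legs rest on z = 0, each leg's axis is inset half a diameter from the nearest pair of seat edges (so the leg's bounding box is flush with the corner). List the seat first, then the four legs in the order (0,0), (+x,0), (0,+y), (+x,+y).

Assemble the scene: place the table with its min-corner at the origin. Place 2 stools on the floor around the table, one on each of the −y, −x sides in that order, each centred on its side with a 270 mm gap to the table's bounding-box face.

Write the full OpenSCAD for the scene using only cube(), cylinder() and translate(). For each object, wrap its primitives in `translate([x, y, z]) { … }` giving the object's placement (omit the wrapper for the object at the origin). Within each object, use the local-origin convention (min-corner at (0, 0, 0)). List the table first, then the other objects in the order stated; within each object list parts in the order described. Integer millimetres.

translate([0, 0, 704]) cube([1111, 546, 42]);
translate([15, 15, 0]) cube([80, 80, 704]);
translate([1016, 15, 0]) cube([80, 80, 704]);
translate([15, 451, 0]) cube([80, 80, 704]);
translate([1016, 451, 0]) cube([80, 80, 704]);
translate([428, -568, 0]) {
  translate([0, 0, 344]) cube([255, 298, 37]);
  translate([21, 21, 0]) cylinder(h = 344, r = 21);
  translate([234, 21, 0]) cylinder(h = 344, r = 21);
  translate([21, 277, 0]) cylinder(h = 344, r = 21);
  translate([234, 277, 0]) cylinder(h = 344, r = 21);
}
translate([-525, 124, 0]) {
  translate([0, 0, 344]) cube([255, 298, 37]);
  translate([21, 21, 0]) cylinder(h = 344, r = 21);
  translate([234, 21, 0]) cylinder(h = 344, r = 21);
  translate([21, 277, 0]) cylinder(h = 344, r = 21);
  translate([234, 277, 0]) cylinder(h = 344, r = 21);
}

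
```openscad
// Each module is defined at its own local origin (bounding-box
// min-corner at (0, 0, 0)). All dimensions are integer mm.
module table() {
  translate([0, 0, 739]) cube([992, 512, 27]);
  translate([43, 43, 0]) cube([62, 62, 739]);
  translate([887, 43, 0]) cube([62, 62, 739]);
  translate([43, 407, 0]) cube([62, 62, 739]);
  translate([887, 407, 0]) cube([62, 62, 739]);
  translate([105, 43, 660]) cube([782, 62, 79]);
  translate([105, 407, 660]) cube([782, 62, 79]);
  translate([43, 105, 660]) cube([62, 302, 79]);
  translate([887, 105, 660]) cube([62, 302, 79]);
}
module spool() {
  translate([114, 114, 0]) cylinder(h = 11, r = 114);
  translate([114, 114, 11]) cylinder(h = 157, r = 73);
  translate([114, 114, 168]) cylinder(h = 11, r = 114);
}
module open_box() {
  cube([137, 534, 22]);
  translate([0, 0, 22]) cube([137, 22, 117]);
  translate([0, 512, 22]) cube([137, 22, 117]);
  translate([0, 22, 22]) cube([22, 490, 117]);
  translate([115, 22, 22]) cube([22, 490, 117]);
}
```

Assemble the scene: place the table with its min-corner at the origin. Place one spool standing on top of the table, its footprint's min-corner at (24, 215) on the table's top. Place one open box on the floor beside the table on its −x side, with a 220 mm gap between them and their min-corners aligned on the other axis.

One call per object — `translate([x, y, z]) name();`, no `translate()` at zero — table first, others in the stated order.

table();
translate([24, 215, 766]) spool();
translate([-357, 0, 0]) open_box();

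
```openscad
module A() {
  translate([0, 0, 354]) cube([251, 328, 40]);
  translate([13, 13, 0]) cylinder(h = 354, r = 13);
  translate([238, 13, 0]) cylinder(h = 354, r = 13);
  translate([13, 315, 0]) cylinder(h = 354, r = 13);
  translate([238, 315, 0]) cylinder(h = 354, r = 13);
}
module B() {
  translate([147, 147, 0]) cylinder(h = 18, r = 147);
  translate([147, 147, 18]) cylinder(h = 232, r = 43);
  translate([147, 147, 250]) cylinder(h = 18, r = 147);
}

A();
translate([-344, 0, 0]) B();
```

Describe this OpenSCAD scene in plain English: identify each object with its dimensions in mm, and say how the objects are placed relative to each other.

A is a four-legged stool. The seat is 251×328 mm, 40 mm thick, top at z = 394 mm. It stands on four round legs, each 26 mm in diameter, from z = 0 to the seat underside, each leg's axis is inset half a diameter from the nearest pair of seat edges (so the leg's bounding box is flush with the corner).

B is a spool: two coaxial disc flanges of radius 147 mm and thickness 18 mm, joined by a core cylinder of radius 43 mm and height 232 mm. The lower flange rests on z = 0 and the three cylinders share a vertical axis.

The spool is on the floor beside the stool on its −x side.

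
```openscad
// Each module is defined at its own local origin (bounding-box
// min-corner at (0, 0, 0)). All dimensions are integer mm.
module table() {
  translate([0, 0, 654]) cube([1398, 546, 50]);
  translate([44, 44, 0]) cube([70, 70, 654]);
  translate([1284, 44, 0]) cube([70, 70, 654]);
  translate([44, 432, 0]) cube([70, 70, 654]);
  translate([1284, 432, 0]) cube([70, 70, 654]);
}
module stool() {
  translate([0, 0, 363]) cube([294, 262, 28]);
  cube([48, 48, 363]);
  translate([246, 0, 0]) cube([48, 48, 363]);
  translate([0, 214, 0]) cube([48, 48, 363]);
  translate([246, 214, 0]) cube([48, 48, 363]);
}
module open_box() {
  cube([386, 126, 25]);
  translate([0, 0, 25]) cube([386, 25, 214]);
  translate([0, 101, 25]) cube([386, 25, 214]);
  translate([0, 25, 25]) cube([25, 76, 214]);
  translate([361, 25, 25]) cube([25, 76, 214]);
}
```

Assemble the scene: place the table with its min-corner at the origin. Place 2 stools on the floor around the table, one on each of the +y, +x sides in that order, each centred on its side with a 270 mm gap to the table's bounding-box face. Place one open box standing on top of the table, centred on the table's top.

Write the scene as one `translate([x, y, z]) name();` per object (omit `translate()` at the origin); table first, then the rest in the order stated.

table();
translate([552, 816, 0]) stool();
translate([1668, 142, 0]) stool();
translate([506, 210, 704]) open_box();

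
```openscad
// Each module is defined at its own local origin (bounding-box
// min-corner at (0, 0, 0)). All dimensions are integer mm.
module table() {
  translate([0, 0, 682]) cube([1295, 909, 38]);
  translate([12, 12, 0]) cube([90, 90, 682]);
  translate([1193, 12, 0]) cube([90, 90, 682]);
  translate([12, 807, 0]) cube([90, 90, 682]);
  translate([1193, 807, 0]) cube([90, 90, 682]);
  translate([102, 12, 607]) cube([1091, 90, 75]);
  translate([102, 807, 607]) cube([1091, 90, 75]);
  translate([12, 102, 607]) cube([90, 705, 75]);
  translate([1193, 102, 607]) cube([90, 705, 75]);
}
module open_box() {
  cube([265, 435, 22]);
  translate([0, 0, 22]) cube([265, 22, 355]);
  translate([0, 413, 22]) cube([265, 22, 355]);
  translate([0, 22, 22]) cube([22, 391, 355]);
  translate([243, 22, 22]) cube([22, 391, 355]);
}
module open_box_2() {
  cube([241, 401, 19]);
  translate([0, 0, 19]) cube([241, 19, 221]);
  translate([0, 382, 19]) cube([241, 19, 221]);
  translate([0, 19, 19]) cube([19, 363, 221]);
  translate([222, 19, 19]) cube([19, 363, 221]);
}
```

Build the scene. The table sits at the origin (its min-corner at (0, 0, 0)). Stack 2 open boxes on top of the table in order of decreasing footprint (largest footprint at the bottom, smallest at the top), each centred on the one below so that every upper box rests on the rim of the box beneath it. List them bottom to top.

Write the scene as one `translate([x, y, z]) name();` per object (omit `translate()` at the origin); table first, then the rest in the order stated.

table();
translate([515, 237, 720]) open_box();
translate([527, 254, 1097]) open_box_2();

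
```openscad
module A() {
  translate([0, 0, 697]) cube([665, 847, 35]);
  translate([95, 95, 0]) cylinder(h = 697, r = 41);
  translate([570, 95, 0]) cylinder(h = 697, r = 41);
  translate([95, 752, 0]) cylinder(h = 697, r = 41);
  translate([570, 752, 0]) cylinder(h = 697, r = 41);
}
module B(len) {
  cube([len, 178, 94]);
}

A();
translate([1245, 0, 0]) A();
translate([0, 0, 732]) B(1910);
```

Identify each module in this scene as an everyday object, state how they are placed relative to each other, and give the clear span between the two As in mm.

Second table starts at x = 1245; first ends at x = 665; clear span = 1245 − 665 = 580 mm.

A is a table. B is a beam. A beam spans the tops of two tables. The clear span between the two tables is 580 mm.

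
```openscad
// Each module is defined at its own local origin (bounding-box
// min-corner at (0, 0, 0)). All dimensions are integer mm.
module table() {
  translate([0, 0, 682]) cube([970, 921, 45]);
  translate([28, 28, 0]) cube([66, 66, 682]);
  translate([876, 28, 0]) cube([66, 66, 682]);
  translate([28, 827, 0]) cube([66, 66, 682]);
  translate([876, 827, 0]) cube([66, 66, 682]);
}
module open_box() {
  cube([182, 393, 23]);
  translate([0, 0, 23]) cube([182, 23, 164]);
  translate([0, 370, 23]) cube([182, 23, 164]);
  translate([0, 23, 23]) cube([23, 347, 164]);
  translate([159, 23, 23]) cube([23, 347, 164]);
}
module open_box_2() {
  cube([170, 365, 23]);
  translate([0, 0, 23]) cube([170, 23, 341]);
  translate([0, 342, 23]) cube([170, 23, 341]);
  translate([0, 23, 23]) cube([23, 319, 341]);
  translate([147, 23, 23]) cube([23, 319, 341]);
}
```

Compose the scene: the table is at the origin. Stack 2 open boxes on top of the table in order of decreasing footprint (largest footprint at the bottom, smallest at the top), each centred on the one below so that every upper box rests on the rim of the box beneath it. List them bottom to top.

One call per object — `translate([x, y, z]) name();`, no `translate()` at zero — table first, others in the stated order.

table();
translate([394, 264, 727]) open_box();
translate([400, 278, 914]) open_box_2();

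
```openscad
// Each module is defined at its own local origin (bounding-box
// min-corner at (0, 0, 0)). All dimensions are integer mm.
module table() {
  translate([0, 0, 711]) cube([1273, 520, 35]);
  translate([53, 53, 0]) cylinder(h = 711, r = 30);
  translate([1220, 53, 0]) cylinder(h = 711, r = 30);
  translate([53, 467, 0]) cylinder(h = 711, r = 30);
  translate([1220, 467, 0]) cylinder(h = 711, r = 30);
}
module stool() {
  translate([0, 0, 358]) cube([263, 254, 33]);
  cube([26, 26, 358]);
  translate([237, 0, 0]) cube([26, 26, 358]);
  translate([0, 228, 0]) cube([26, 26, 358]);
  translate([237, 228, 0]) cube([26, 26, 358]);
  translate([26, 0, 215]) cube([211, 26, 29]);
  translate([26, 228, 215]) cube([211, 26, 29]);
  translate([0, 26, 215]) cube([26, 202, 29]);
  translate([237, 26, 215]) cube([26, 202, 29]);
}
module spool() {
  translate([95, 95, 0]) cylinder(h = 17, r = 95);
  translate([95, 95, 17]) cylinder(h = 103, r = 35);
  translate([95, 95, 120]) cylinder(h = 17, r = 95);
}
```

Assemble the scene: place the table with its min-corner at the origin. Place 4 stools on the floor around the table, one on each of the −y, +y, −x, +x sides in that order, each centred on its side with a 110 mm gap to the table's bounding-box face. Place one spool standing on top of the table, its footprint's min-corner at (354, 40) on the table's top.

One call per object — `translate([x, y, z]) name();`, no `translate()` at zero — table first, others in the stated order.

table();
translate([505, -364, 0]) stool();
translate([505, 630, 0]) stool();
translate([-373, 133, 0]) stool();
translate([1383, 133, 0]) stool();
translate([354, 40, 746]) spool();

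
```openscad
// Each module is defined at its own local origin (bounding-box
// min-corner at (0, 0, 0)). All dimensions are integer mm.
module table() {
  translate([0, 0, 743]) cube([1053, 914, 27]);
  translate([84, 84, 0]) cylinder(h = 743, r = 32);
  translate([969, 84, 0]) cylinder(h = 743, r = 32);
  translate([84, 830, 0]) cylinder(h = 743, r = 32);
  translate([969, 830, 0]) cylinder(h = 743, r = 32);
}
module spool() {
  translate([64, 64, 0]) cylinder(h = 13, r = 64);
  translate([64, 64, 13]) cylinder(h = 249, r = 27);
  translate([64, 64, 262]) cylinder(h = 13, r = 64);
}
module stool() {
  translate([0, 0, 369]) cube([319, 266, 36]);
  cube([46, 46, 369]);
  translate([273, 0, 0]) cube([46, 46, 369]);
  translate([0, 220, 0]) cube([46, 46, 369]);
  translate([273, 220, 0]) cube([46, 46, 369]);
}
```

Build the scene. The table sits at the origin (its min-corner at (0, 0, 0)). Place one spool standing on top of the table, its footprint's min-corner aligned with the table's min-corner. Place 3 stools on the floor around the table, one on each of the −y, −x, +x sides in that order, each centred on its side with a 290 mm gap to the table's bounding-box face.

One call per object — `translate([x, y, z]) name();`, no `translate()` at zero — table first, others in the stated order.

table();
translate([0, 0, 770]) spool();
translate([367, -556, 0]) stool();
translate([-609, 324, 0]) stool();
translate([1343, 324, 0]) stool();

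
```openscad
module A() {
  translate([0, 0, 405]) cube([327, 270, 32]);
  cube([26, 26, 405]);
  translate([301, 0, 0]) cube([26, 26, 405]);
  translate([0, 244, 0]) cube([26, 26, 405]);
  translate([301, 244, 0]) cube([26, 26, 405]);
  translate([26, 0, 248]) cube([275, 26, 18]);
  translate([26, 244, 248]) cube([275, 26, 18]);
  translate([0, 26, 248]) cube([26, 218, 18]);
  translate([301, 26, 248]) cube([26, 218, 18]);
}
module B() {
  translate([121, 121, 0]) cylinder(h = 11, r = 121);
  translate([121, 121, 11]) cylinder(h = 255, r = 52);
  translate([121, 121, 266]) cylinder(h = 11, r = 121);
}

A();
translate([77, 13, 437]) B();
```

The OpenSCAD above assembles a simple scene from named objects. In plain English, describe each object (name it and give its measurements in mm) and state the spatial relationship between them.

A is a simple wooden stool: a rectangular seat 327 mm (x) by 270 mm (y), 32 mm thick, top face at z = 437 mm, on four square legs, each 26×26 mm in cross-section. The legs rest on z = 0, each flush with a corner of the seat. Four stretchers, 26 mm wide and 18 mm tall, connect adjacent legs with their undersides at z = 248 mm, each running between the inner faces of the legs it joins and aligned with the legs' outer faces on the other axis.

B is a spool: two coaxial disc flanges of radius 121 mm and thickness 11 mm, joined by a core cylinder of radius 52 mm and height 255 mm. The lower flange rests on z = 0 and the three cylinders share a vertical axis.

The spool is on top of the stool.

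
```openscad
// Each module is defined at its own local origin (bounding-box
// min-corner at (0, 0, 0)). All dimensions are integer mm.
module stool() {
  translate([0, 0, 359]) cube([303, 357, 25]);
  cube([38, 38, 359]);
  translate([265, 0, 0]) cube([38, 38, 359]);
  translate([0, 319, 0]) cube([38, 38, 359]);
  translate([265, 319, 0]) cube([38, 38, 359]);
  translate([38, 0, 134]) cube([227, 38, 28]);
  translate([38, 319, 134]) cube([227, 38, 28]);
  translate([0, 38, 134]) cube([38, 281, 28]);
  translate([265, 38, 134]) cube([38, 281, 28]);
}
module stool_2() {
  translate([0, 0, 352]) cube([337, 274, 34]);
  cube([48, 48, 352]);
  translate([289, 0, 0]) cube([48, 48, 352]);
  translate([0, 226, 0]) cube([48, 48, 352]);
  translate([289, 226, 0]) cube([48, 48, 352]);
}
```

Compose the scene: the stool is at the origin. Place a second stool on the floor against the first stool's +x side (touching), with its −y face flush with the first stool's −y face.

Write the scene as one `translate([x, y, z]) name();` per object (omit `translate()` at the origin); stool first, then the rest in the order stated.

stool();
translate([303, 0, 0]) stool_2();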